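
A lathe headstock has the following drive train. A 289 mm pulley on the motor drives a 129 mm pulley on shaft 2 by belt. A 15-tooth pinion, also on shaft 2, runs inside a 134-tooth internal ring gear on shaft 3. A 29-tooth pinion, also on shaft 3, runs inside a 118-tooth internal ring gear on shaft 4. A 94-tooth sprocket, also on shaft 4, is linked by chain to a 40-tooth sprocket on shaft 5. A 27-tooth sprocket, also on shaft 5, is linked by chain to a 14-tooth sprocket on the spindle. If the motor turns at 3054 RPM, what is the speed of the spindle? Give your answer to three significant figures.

belt 129/289 = 0.44637 → 3054/0.44637 = 6841.9 RPM
internal gear 134/15 = 8.9333 → 6841.9/8.9333 = 765.89 RPM
internal gear 118/29 = 4.069 → 765.89/4.069 = 188.23 RPM
chain 40/94 = 0.42553 → 188.23/0.42553 = 442.33 RPM
chain 14/27 = 0.51852 → 442.33/0.51852 = 853.07 RPM

853 RPM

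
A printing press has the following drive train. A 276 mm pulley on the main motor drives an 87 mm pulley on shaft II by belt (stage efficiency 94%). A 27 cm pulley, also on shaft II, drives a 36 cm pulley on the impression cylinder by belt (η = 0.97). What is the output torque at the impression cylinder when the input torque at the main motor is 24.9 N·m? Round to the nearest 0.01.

Belt: ratio = 87/276 = 0.31522; torque at shaft II = 24.9 × 0.31522 × 0.94 = 7.378 N·m.
Belt: ratio = 36/27 = 1.3333; torque at the impression cylinder = 7.378 × 1.3333 × 0.97 = 9.5422 N·m.

9.54 N·m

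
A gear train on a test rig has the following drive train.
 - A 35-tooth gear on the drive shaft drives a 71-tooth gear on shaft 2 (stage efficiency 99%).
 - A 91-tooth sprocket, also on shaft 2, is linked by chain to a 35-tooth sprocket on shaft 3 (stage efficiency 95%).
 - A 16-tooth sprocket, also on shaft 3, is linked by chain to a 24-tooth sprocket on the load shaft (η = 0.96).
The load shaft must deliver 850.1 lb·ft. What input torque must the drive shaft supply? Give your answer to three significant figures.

Overall ratio R = 2.0286 × 0.38462 × 1.5 = 1.1703; overall efficiency η = 0.99 × 0.95 × 0.96 = 0.9029.
Input torque = output torque / (R × η) = 850.1 / (1.1703 × 0.9029) = 804.51 lb·ft.

805 lb·ft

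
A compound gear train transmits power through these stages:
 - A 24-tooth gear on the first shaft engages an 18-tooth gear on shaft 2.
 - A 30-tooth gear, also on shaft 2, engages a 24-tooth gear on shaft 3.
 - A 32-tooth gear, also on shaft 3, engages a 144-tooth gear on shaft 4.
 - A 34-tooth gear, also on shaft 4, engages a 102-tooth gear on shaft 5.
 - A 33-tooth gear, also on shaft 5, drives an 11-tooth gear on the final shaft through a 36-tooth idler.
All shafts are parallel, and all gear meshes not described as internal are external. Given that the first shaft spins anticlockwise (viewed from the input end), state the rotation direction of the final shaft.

anticlockwise

the first shaft → shaft 2: external mesh, 1 reversal → CW.
shaft 2 → shaft 3: external mesh, 1 reversal → CCW.
shaft 3 → shaft 4: external mesh, 1 reversal → CW.
shaft 4 → shaft 5: external mesh, 1 reversal → CCW.
shaft 5 → the final shaft: driver → idler → driven is 2 external meshes, 2 reversals → CCW.
6 reversals in total — an even number — so the final shaft turns the same way as the first shaft.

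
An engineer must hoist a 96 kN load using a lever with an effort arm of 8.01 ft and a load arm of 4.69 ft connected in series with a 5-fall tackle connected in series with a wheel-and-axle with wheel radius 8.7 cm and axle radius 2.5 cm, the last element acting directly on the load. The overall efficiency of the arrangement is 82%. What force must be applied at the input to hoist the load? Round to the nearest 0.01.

Lever MA = effort arm / load arm = 8.01/4.69 = 1.7079.
Block-and-tackle MA = number of supporting rope parts = 5.
Wheel-and-axle MA = R/r = 8.7/2.5 = 3.48.
Combined ideal MA = 1.7079 × 5 × 3.48 = 29.717.
Actual MA = 29.717 × 0.82 = 24.368.
Effort = load / actual MA = 96 / 24.368 = 3.9396 kN.

3.94 kN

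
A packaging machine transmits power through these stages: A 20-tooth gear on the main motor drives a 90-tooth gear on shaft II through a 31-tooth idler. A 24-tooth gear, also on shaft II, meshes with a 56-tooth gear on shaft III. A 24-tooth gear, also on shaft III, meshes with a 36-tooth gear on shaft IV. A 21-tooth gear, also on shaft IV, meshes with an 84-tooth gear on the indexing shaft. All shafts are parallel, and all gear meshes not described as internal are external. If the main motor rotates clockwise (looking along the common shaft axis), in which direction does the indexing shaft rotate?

the main motor → shaft II: driver → idler → driven is 2 external meshes, 2 reversals → CW.
shaft II → shaft III: external mesh, 1 reversal → CCW.
shaft III → shaft IV: external mesh, 1 reversal → CW.
shaft IV → the indexing shaft: external mesh, 1 reversal → CCW.
5 reversals in total — an odd number — so the indexing shaft turns opposite to the main motor.

counterclockwise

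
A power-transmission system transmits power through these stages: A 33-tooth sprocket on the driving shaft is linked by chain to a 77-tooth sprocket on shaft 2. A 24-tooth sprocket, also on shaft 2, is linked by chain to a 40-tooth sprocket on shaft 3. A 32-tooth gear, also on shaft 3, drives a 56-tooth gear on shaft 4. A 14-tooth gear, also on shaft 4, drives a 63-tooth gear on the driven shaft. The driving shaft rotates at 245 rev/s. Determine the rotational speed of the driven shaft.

8 rev/s

Chain: ratio = 77/33 = 2.3333, so shaft 2 turns at 245 / 2.3333 = 105 rev/s.
Chain: ratio = 40/24 = 1.6667, so shaft 3 turns at 105 / 1.6667 = 63 rev/s.
Gear mesh: ratio = 56/32 = 1.75, so shaft 4 turns at 63 / 1.75 = 36 rev/s.
Gear mesh: ratio = 63/14 = 4.5, so the driven shaft turns at 36 / 4.5 = 8 rev/s.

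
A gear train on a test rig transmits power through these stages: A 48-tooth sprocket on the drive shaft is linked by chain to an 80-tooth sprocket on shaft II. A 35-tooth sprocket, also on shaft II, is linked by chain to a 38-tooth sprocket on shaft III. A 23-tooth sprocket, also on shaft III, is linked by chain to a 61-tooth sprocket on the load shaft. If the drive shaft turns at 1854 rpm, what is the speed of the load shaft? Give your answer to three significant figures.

the drive shaft → shaft II (chain, 80/48): 1854 ÷ 1.6667 = 1112.4 rpm
shaft II → shaft III (chain, 38/35): 1112.4 ÷ 1.0857 = 1024.6 rpm
shaft III → the load shaft (chain, 61/23): 1024.6 ÷ 2.6522 = 386.32 rpm

386 rpm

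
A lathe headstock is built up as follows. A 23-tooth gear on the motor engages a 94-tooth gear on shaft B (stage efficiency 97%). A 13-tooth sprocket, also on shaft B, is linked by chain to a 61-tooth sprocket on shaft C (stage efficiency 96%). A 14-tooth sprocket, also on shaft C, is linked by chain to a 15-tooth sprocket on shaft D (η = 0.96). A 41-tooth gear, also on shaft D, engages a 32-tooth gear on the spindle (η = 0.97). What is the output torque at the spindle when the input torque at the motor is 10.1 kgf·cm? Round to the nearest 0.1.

140.5 kgf·cm

Gear mesh: ratio = 94/23 = 4.087; torque at shaft B = 10.1 × 4.087 × 0.97 = 40.04 kgf·cm.
Chain: ratio = 61/13 = 4.6923; torque at shaft C = 40.04 × 4.6923 × 0.96 = 180.36 kgf·cm.
Chain: ratio = 15/14 = 1.0714; torque at shaft D = 180.36 × 1.0714 × 0.96 = 185.52 kgf·cm.
Gear mesh: ratio = 32/41 = 0.78049; torque at the spindle = 185.52 × 0.78049 × 0.97 = 140.45 kgf·cm.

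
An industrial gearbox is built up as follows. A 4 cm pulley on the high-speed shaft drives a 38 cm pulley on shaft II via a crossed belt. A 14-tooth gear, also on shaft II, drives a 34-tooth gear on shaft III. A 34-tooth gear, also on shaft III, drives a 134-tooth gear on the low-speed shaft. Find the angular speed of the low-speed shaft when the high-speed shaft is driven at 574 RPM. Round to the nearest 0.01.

6.31 RPM

belt 38/4 = 9.5 → 574/9.5 = 60.421 RPM
gear mesh 34/14 = 2.4286 → 60.421/2.4286 = 24.879 RPM
gear mesh 134/34 = 3.9412 → 24.879/3.9412 = 6.3126 RPM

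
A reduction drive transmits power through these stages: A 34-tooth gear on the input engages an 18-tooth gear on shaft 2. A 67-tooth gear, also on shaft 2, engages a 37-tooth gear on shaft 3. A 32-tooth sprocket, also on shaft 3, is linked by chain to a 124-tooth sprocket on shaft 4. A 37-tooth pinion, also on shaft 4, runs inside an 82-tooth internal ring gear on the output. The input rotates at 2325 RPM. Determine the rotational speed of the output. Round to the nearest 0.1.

the input → shaft 2 (gear mesh, 18/34): 2325 ÷ 0.52941 = 4391.7 RPM
shaft 2 → shaft 3 (gear mesh, 37/67): 4391.7 ÷ 0.55224 = 7952.5 RPM
shaft 3 → shaft 4 (chain, 124/32): 7952.5 ÷ 3.875 = 2052.3 RPM
shaft 4 → the output (internal gear, 82/37): 2052.3 ÷ 2.2162 = 926.02 RPM

926.0 RPM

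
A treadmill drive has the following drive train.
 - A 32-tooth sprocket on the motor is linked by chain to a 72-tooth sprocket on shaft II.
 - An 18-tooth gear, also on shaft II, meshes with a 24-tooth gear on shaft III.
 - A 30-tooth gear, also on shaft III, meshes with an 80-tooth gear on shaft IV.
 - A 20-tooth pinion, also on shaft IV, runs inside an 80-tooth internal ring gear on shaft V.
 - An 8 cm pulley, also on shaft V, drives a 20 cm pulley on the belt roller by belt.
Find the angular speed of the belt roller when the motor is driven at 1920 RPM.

24 RPM

Chain: ratio = 72/32 = 2.25, so shaft II turns at 1920 / 2.25 = 853.33 RPM.
Gear mesh: ratio = 24/18 = 1.3333, so shaft III turns at 853.33 / 1.3333 = 640 RPM.
Gear mesh: ratio = 80/30 = 2.6667, so shaft IV turns at 640 / 2.6667 = 240 RPM.
Internal gear: ratio = 80/20 = 4, so shaft V turns at 240 / 4 = 60 RPM.
Belt: ratio = 20/8 = 2.5, so the belt roller turns at 60 / 2.5 = 24 RPM.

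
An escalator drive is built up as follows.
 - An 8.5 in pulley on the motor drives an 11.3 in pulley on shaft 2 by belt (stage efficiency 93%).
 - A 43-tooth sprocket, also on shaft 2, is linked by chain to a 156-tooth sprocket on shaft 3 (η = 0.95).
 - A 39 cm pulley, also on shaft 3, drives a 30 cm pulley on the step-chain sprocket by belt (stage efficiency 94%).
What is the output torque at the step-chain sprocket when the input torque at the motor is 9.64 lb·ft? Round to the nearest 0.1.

Belt: ratio = 11.3/8.5 = 1.3294; torque at shaft 2 = 9.64 × 1.3294 × 0.93 = 11.918 lb·ft.
Chain: ratio = 156/43 = 3.6279; torque at shaft 3 = 11.918 × 3.6279 × 0.95 = 41.077 lb·ft.
Belt: ratio = 30/39 = 0.76923; torque at the step-chain sprocket = 41.077 × 0.76923 × 0.94 = 29.702 lb·ft.

29.7 lb·ft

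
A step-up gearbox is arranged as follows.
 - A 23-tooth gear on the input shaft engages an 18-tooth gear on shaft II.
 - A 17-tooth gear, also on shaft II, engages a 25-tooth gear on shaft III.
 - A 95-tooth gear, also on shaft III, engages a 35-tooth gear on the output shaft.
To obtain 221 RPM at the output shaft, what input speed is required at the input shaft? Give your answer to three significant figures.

Overall ratio R = 0.78261 × 1.4706 × 0.36842 = 0.42401.
Required input speed = output speed × R = 221 × 0.42401 = 93.707 RPM.

93.7 RPM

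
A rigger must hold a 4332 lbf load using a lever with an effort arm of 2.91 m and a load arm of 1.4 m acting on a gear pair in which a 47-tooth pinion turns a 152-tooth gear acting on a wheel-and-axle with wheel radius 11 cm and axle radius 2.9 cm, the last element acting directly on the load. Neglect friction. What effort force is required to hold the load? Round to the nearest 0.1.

169.9 lbf

Lever MA = effort arm / load arm = 2.91/1.4 = 2.0786.
Gear pair MA = 152/47 = 3.234.
Wheel-and-axle MA = R/r = 11/2.9 = 3.7931.
Combined ideal MA = 2.0786 × 3.234 × 3.7931 = 25.498.
Effort = load / MA = 4332 / 25.498 = 169.9 lbf.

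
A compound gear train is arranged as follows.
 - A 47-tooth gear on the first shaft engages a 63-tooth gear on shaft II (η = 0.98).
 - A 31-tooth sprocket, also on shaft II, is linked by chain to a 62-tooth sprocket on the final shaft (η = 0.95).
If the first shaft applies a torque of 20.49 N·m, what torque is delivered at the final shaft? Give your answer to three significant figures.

Gear mesh: ratio = 63/47 = 1.3404; torque at shaft II = 20.49 × 1.3404 × 0.98 = 26.916 N·m.
Chain: ratio = 62/31 = 2; torque at the final shaft = 26.916 × 2 × 0.95 = 51.14 N·m.

51.1 N·m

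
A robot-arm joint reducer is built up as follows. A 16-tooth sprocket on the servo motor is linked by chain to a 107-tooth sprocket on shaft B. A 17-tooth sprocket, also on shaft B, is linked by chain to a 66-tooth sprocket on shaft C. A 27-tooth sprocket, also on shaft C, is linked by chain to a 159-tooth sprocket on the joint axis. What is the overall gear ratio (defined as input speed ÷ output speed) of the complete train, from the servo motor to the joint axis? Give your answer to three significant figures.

153

Each stage contributes driven/driver: chain 107/16 = 6.6875, chain 66/17 = 3.8824, chain 159/27 = 5.8889.
Overall: 6.6875 × 3.8824 × 5.8889 = 152.89.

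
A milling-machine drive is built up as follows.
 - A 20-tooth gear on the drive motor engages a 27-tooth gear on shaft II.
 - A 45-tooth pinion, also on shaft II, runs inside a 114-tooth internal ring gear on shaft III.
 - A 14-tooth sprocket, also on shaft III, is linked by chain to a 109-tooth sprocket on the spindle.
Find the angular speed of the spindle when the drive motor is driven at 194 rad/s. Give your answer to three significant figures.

7.29 rad/s

gear mesh 27/20 = 1.35 → 194/1.35 = 143.7 rad/s
internal gear 114/45 = 2.5333 → 143.7/2.5333 = 56.725 rad/s
chain 109/14 = 7.7857 → 56.725/7.7857 = 7.2858 rad/s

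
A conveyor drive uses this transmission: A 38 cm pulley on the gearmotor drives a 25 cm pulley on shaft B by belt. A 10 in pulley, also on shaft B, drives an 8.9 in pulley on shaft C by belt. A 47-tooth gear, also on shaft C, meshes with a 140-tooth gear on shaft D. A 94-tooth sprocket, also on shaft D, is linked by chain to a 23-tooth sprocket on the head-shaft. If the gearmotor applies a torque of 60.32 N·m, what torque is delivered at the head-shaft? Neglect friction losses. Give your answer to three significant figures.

25.7 N·m

Belt: ratio = 25/38 = 0.65789; torque at shaft B = 60.32 × 0.65789 = 39.684 N·m.
Belt: ratio = 8.9/10 = 0.89; torque at shaft C = 39.684 × 0.89 = 35.319 N·m.
Gear mesh: ratio = 140/47 = 2.9787; torque at shaft D = 35.319 × 2.9787 = 105.21 N·m.
Chain: ratio = 23/94 = 0.24468; torque at the head-shaft = 105.21 × 0.24468 = 25.742 N·m.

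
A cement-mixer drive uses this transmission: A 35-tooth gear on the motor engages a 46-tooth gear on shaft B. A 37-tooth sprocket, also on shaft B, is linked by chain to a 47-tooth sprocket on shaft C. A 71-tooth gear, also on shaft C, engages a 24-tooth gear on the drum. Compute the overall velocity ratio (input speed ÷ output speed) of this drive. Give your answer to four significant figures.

0.5643

Each stage contributes driven/driver: gear mesh 46/35 = 1.3143, chain 47/37 = 1.2703, gear mesh 24/71 = 0.33803.
Overall: 1.3143 × 1.2703 × 0.33803 = 0.56434.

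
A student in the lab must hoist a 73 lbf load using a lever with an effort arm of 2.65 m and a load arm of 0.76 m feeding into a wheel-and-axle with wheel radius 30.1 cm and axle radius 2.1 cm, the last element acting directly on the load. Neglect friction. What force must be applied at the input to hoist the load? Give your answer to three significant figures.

1.46 lbf

Lever MA = effort arm / load arm = 2.65/0.76 = 3.4868.
Wheel-and-axle MA = R/r = 30.1/2.1 = 14.333.
Combined ideal MA = 3.4868 × 14.333 = 49.978.
Effort = load / MA = 73 / 49.978 = 1.4606 lbf.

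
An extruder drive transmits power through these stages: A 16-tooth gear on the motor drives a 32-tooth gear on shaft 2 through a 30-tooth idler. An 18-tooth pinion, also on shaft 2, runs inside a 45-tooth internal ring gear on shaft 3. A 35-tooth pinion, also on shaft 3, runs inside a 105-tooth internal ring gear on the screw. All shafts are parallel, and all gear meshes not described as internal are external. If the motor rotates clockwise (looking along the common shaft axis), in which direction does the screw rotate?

clockwise

the motor → shaft 2: driver → idler → driven is 2 external meshes, 2 reversals → CW.
shaft 2 → shaft 3: internal mesh, same direction → CW.
shaft 3 → the screw: internal mesh, same direction → CW.
2 reversals in total — an even number — so the screw turns the same way as the motor.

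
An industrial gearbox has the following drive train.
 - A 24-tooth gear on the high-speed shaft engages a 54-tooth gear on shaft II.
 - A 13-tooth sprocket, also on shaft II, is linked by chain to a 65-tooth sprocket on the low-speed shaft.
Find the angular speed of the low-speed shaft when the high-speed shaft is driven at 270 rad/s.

gear mesh 54/24 = 2.25 → 270/2.25 = 120 rad/s
chain 65/13 = 5 → 120/5 = 24 rad/s

24 rad/s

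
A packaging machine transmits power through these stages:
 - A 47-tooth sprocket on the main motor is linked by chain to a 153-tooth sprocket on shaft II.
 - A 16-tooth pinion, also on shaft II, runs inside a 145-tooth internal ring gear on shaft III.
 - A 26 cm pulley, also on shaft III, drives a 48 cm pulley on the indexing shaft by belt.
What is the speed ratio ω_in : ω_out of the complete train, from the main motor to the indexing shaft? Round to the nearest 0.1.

54.5

Each stage contributes driven/driver: chain 153/47 = 3.2553, internal gear 145/16 = 9.0625, belt 48/26 = 1.8462.
Overall: 3.2553 × 9.0625 × 1.8462 = 54.464.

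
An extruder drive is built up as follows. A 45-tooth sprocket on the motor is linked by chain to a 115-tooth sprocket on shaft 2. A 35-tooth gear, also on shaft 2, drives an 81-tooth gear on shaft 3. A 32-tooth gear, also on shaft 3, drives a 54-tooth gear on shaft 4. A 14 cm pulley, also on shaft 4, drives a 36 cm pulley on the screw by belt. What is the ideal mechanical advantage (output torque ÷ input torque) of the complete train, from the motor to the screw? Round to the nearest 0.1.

25.7

Each stage contributes driven/driver: chain 115/45 = 2.5556, gear mesh 81/35 = 2.3143, gear mesh 54/32 = 1.6875, belt 36/14 = 2.5714.
Overall: 2.5556 × 2.3143 × 1.6875 × 2.5714 = 25.664.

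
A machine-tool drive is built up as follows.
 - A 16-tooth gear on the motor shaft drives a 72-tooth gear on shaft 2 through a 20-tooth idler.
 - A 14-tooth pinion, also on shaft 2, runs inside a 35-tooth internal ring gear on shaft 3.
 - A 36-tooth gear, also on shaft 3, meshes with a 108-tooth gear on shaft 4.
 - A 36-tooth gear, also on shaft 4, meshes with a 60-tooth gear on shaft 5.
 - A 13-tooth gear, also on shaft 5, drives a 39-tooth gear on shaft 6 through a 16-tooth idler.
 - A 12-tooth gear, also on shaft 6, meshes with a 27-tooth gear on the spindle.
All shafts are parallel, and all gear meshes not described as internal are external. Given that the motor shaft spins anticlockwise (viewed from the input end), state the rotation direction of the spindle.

the motor shaft → shaft 2: driver → idler → driven is 2 external meshes, 2 reversals → CCW.
shaft 2 → shaft 3: internal mesh, same direction → CCW.
shaft 3 → shaft 4: external mesh, 1 reversal → CW.
shaft 4 → shaft 5: external mesh, 1 reversal → CCW.
shaft 5 → shaft 6: driver → idler → driven is 2 external meshes, 2 reversals → CCW.
shaft 6 → the spindle: external mesh, 1 reversal → CW.
7 reversals in total — an odd number — so the spindle turns opposite to the motor shaft.

clockwise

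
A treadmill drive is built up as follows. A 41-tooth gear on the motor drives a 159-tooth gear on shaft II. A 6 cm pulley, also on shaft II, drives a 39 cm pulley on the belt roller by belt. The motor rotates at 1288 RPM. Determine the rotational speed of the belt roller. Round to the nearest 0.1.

the motor → shaft II (gear mesh, 159/41): 1288 ÷ 3.878 = 332.13 RPM
shaft II → the belt roller (belt, 39/6): 332.13 ÷ 6.5 = 51.096 RPM

51.1 RPM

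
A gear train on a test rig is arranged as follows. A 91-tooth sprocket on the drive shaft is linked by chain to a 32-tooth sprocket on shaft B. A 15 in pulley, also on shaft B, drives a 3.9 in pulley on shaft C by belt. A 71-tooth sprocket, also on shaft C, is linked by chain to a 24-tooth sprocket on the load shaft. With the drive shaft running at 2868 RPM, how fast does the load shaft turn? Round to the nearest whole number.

92799 RPM

Chain: ratio = 32/91 = 0.35165, so shaft B turns at 2868 / 0.35165 = 8155.9 RPM.
Belt: ratio = 3.9/15 = 0.26, so shaft C turns at 8155.9 / 0.26 = 31369 RPM.
Chain: ratio = 24/71 = 0.33803, so the load shaft turns at 31369 / 0.33803 = 92799 RPM.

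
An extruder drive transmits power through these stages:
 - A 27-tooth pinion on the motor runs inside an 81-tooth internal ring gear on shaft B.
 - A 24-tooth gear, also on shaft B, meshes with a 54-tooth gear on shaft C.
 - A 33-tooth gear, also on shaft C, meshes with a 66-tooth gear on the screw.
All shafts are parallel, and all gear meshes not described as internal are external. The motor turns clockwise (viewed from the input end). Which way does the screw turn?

the motor → shaft B: internal mesh, same direction → CW.
shaft B → shaft C: external mesh, 1 reversal → CCW.
shaft C → the screw: external mesh, 1 reversal → CW.
2 reversals in total — an even number — so the screw turns the same way as the motor.

clockwise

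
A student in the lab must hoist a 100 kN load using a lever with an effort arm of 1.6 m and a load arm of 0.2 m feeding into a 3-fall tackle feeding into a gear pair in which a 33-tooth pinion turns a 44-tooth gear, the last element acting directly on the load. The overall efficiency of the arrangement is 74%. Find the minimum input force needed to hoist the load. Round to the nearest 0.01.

Lever MA = effort arm / load arm = 1.6/0.2 = 8.
Block-and-tackle MA = number of supporting rope parts = 3.
Gear pair MA = 44/33 = 1.3333.
Combined ideal MA = 8 × 3 × 1.3333 = 32.
Actual MA = 32 × 0.74 = 23.68.
Effort = load / actual MA = 100 / 23.68 = 4.223 kN.

4.22 kN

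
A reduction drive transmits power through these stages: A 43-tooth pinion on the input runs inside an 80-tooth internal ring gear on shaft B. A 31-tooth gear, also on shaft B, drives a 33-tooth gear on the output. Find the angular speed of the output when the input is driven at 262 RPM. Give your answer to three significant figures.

internal gear 80/43 = 1.8605 → 262/1.8605 = 140.82 RPM
gear mesh 33/31 = 1.0645 → 140.82/1.0645 = 132.29 RPM

132 RPM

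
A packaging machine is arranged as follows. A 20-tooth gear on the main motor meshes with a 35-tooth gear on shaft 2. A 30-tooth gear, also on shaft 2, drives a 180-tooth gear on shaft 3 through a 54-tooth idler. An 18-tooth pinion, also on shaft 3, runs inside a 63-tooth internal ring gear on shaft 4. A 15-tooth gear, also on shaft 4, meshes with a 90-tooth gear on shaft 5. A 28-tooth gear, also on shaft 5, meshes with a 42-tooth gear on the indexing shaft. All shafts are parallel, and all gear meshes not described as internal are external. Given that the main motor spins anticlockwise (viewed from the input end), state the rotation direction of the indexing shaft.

the main motor → shaft 2: external mesh, 1 reversal → CW.
shaft 2 → shaft 3: driver → idler → driven is 2 external meshes, 2 reversals → CW.
shaft 3 → shaft 4: internal mesh, same direction → CW.
shaft 4 → shaft 5: external mesh, 1 reversal → CCW.
shaft 5 → the indexing shaft: external mesh, 1 reversal → CW.
5 reversals in total — an odd number — so the indexing shaft turns opposite to the main motor.

clockwise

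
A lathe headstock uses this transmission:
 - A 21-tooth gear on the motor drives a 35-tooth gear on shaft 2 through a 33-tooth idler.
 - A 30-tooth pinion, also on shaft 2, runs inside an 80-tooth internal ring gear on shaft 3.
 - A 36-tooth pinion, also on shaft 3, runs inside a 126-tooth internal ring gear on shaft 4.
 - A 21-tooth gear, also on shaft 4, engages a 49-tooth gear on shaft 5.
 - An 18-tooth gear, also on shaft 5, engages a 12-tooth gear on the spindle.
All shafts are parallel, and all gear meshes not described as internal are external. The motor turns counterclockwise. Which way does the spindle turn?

the motor → shaft 2: driver → idler → driven is 2 external meshes, 2 reversals → CCW.
shaft 2 → shaft 3: internal mesh, same direction → CCW.
shaft 3 → shaft 4: internal mesh, same direction → CCW.
shaft 4 → shaft 5: external mesh, 1 reversal → CW.
shaft 5 → the spindle: external mesh, 1 reversal → CCW.
4 reversals in total — an even number — so the spindle turns the same way as the motor.

counterclockwise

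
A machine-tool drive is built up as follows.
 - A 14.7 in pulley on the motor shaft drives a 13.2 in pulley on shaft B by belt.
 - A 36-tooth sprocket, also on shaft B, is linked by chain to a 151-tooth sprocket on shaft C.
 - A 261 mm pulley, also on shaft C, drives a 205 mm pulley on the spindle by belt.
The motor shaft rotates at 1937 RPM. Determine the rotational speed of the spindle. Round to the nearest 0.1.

Belt: ratio = 13.2/14.7 = 0.89796, so shaft B turns at 1937 / 0.89796 = 2157.1 RPM.
Chain: ratio = 151/36 = 4.1944, so shaft C turns at 2157.1 / 4.1944 = 514.28 RPM.
Belt: ratio = 205/261 = 0.78544, so the spindle turns at 514.28 / 0.78544 = 654.76 RPM.

654.8 RPM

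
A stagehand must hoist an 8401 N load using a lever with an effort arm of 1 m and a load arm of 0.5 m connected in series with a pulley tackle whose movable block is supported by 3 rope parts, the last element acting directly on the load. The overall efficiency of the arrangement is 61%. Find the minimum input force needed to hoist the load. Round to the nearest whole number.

2295 N

Lever MA = effort arm / load arm = 1/0.5 = 2.
Block-and-tackle MA = number of supporting rope parts = 3.
Combined ideal MA = 2 × 3 = 6.
Actual MA = 6 × 0.61 = 3.66.
Effort = load / actual MA = 8401 / 3.66 = 2295.4 N.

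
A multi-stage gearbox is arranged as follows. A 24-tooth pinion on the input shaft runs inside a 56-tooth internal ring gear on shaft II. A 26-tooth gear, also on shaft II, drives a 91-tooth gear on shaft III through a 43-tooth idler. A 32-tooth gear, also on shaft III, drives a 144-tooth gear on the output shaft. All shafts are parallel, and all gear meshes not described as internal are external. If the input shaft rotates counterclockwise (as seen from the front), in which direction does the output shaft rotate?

the input shaft → shaft II: internal mesh, same direction → CCW.
shaft II → shaft III: driver → idler → driven is 2 external meshes, 2 reversals → CCW.
shaft III → the output shaft: external mesh, 1 reversal → CW.
3 reversals in total — an odd number — so the output shaft turns opposite to the input shaft.

clockwise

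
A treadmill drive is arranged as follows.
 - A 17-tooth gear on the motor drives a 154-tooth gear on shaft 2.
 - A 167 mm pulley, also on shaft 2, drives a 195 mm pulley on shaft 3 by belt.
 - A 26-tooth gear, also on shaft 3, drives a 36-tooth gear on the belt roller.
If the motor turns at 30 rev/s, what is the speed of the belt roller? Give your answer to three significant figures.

Gear mesh: ratio = 154/17 = 9.0588, so shaft 2 turns at 30 / 9.0588 = 3.3117 rev/s.
Belt: ratio = 195/167 = 1.1677, so shaft 3 turns at 3.3117 / 1.1677 = 2.8362 rev/s.
Gear mesh: ratio = 36/26 = 1.3846, so the belt roller turns at 2.8362 / 1.3846 = 2.0483 rev/s.

2.05 rev/s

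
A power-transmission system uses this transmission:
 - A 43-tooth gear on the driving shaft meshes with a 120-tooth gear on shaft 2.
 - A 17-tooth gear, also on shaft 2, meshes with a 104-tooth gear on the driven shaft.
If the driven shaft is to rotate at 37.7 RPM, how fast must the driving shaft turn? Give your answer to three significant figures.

Overall ratio R = 2.7907 × 6.1176 = 17.073.
Required input speed = output speed × R = 37.7 × 17.073 = 643.63 RPM.

644 RPM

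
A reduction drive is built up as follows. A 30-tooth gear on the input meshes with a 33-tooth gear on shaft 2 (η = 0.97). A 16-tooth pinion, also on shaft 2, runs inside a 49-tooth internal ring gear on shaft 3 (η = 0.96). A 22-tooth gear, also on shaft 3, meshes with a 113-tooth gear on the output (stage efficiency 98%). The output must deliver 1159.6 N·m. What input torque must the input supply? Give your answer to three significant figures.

73.4 N·m

Overall ratio R = 1.1 × 3.0625 × 5.1364 = 17.303; overall efficiency η = 0.97 × 0.96 × 0.98 = 0.9126.
Input torque = output torque / (R × η) = 1159.6 / (17.303 × 0.9126) = 73.437 N·m.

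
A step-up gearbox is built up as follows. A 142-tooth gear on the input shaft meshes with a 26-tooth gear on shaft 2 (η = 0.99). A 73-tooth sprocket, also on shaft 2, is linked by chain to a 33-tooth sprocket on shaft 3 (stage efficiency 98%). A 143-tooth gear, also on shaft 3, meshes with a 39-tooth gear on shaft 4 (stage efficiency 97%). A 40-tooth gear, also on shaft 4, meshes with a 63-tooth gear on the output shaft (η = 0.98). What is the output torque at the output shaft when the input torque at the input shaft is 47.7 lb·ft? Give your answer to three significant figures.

1.56 lb·ft

After the gear mesh (26/142): 47.7 × 0.1831 × 0.99 = 8.6465 lb·ft
After the chain (33/73): 8.6465 × 0.45205 × 0.98 = 3.8305 lb·ft
After the gear mesh (39/143): 3.8305 × 0.27273 × 0.97 = 1.0133 lb·ft
After the gear mesh (63/40): 1.0133 × 1.575 × 0.98 = 1.5641 lb·ft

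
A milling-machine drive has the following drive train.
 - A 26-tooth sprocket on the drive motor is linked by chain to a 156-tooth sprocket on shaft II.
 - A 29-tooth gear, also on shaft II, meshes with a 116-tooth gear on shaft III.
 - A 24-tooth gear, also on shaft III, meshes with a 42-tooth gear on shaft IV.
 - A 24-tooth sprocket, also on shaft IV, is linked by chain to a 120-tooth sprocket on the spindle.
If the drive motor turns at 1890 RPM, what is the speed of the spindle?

9 RPM

the drive motor → shaft II (chain, 156/26): 1890 ÷ 6 = 315 RPM
shaft II → shaft III (gear mesh, 116/29): 315 ÷ 4 = 78.75 RPM
shaft III → shaft IV (gear mesh, 42/24): 78.75 ÷ 1.75 = 45 RPM
shaft IV → the spindle (chain, 120/24): 45 ÷ 5 = 9 RPM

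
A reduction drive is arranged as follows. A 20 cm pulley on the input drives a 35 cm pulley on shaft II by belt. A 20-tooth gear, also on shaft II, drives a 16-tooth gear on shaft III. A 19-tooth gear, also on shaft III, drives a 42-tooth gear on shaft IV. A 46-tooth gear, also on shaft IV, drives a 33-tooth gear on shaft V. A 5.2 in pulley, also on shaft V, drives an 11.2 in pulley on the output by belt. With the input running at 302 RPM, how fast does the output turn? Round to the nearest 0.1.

belt 35/20 = 1.75 → 302/1.75 = 172.57 RPM
gear mesh 16/20 = 0.8 → 172.57/0.8 = 215.71 RPM
gear mesh 42/19 = 2.2105 → 215.71/2.2105 = 97.585 RPM
gear mesh 33/46 = 0.71739 → 97.585/0.71739 = 136.03 RPM
belt 11.2/5.2 = 2.1538 → 136.03/2.1538 = 63.156 RPM

63.2 RPM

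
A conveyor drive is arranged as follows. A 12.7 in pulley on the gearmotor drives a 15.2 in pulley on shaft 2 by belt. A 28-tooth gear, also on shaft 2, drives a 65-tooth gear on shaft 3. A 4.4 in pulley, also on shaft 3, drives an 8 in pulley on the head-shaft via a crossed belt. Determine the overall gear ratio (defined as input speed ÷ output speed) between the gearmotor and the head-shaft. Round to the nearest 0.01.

5.05

Each stage contributes driven/driver: belt 15.2/12.7 = 1.1969, gear mesh 65/28 = 2.3214, belt 8/4.4 = 1.8182.
Overall: 1.1969 × 2.3214 × 1.8182 = 5.0516.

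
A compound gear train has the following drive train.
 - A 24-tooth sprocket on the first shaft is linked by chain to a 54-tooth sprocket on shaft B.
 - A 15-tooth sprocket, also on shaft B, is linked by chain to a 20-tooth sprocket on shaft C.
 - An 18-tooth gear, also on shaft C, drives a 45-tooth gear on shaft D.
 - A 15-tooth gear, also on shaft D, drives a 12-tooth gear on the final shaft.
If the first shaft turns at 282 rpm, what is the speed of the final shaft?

Chain: ratio = 54/24 = 2.25, so shaft B turns at 282 / 2.25 = 125.33 rpm.
Chain: ratio = 20/15 = 1.3333, so shaft C turns at 125.33 / 1.3333 = 94 rpm.
Gear mesh: ratio = 45/18 = 2.5, so shaft D turns at 94 / 2.5 = 37.6 rpm.
Gear mesh: ratio = 12/15 = 0.8, so the final shaft turns at 37.6 / 0.8 = 47 rpm.

47 rpm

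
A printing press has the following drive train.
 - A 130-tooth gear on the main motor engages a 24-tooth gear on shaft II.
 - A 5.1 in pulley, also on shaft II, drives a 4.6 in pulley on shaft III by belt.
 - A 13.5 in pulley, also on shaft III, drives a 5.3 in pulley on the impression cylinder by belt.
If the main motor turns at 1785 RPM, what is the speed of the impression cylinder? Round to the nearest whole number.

27305 RPM

gear mesh 24/130 = 0.18462 → 1785/0.18462 = 9668.8 RPM
belt 4.6/5.1 = 0.90196 → 9668.8/0.90196 = 10720 RPM
belt 5.3/13.5 = 0.39259 → 10720/0.39259 = 27305 RPM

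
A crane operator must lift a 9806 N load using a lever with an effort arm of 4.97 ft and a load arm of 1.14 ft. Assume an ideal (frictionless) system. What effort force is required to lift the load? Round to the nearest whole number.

Lever MA = effort arm / load arm = 4.97/1.14 = 4.3596.
Effort = load / MA = 9806 / 4.3596 = 2249.3 N.

2249 N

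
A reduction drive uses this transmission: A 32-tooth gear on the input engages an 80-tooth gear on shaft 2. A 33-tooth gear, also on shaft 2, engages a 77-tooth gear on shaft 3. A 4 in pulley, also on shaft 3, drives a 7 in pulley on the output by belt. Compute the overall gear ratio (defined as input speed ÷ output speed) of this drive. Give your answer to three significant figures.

10.2

Each stage contributes driven/driver: gear mesh 80/32 = 2.5, gear mesh 77/33 = 2.3333, belt 7/4 = 1.75.
Overall: 2.5 × 2.3333 × 1.75 = 10.208.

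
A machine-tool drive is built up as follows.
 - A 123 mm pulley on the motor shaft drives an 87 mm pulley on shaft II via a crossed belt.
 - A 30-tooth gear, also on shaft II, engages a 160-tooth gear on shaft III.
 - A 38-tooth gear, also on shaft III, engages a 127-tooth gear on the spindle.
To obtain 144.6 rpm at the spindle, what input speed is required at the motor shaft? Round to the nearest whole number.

Overall ratio R = 0.70732 × 5.3333 × 3.3421 = 12.608.
Required input speed = output speed × R = 144.6 × 12.608 = 1823.1 rpm.

1823 rpm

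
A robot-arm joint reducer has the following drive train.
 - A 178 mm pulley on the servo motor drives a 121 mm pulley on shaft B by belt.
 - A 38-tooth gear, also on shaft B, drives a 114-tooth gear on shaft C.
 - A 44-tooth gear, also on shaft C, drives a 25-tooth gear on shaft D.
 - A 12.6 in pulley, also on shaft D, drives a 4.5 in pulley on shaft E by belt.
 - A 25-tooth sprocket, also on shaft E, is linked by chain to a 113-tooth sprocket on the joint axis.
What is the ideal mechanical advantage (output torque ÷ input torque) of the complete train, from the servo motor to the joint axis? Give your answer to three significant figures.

1.87

Each stage contributes driven/driver: belt 121/178 = 0.67978, gear mesh 114/38 = 3, gear mesh 25/44 = 0.56818, belt 4.5/12.6 = 0.35714, chain 113/25 = 4.52.
Overall: 0.67978 × 3 × 0.56818 × 0.35714 × 4.52 = 1.8705.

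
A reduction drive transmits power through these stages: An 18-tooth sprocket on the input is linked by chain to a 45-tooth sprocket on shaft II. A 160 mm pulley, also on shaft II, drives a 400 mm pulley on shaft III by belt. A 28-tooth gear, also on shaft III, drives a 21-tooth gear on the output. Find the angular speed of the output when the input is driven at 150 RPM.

Chain: ratio = 45/18 = 2.5, so shaft II turns at 150 / 2.5 = 60 RPM.
Belt: ratio = 400/160 = 2.5, so shaft III turns at 60 / 2.5 = 24 RPM.
Gear mesh: ratio = 21/28 = 0.75, so the output turns at 24 / 0.75 = 32 RPM.

32 RPM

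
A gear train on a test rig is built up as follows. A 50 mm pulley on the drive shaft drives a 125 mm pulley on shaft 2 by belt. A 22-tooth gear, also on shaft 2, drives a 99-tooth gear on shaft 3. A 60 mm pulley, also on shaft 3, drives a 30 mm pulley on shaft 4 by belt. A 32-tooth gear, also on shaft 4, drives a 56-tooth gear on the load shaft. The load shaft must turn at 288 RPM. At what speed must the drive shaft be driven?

2835 RPM

Overall ratio R = 2.5 × 4.5 × 0.5 × 1.75 = 9.8438.
Required input speed = output speed × R = 288 × 9.8438 = 2835 RPM.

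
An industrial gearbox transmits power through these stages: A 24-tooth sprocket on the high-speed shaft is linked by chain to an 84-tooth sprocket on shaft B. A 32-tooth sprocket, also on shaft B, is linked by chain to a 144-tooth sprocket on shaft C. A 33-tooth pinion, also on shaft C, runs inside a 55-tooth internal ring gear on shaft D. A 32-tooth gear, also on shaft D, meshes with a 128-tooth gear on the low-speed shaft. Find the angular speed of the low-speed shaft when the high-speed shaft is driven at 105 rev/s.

chain 84/24 = 3.5 → 105/3.5 = 30 rev/s
chain 144/32 = 4.5 → 30/4.5 = 6.6667 rev/s
internal gear 55/33 = 1.6667 → 6.6667/1.6667 = 4 rev/s
gear mesh 128/32 = 4 → 4/4 = 1 rev/s

1 rev/s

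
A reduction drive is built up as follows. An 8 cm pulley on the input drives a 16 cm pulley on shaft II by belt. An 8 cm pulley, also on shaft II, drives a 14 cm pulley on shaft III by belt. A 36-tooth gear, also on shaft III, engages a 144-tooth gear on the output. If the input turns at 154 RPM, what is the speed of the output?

11 RPM

belt 16/8 = 2 → 154/2 = 77 RPM
belt 14/8 = 1.75 → 77/1.75 = 44 RPM
gear mesh 144/36 = 4 → 44/4 = 11 RPM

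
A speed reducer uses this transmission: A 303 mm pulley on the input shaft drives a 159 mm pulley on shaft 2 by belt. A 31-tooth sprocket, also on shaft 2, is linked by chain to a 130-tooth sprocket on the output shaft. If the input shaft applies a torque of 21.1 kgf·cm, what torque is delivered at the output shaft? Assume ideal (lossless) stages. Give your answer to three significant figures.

46.4 kgf·cm

belt 159/303 = 0.52475 → τ = 21.1·0.52475 = 11.072 kgf·cm
chain 130/31 = 4.1935 → τ = 11.072·4.1935 = 46.432 kgf·cm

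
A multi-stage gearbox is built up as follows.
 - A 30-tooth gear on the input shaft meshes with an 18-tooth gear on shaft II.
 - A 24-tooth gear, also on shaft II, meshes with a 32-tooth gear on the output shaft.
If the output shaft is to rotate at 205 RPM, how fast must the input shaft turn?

164 RPM

Overall ratio R = 0.6 × 1.3333 = 0.8.
Required input speed = output speed × R = 205 × 0.8 = 164 RPM.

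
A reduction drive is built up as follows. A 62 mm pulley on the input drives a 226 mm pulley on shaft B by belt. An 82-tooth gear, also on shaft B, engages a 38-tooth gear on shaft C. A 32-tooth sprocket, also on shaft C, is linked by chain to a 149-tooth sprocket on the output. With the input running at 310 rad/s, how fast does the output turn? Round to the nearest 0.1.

39.4 rad/s

Belt: ratio = 226/62 = 3.6452, so shaft B turns at 310 / 3.6452 = 85.044 rad/s.
Gear mesh: ratio = 38/82 = 0.46341, so shaft C turns at 85.044 / 0.46341 = 183.52 rad/s.
Chain: ratio = 149/32 = 4.6562, so the output turns at 183.52 / 4.6562 = 39.413 rad/s.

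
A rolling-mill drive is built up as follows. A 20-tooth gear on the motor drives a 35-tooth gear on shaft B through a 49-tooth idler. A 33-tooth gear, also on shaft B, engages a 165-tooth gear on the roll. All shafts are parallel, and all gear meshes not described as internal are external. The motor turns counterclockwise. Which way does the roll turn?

clockwise

the motor → shaft B: driver → idler → driven is 2 external meshes, 2 reversals → CCW.
shaft B → the roll: external mesh, 1 reversal → CW.
3 reversals in total — an odd number — so the roll turns opposite to the motor.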